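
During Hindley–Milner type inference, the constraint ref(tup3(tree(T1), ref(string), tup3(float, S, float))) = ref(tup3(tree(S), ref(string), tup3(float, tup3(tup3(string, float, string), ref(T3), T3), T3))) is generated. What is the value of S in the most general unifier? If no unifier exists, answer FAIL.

tup3(tup3(string, float, string), ref(float), float)

Decompose ref/1: tup3(tree(T1), ref(string), tup3(float, S, float)) = tup3(tree(S), ref(string), tup3(float, tup3(tup3(string, float, string), ref(T3), T3), T3)).
Decompose tup3/3: tree(T1) = tree(S),  ref(string) = ref(string),  tup3(float, S, float) = tup3(float, tup3(tup3(string, float, string), ref(T3), T3), T3).
Decompose tree/1: T1 = S.
Bind T1 := S; no other remaining equation mentions T1.
Delete trivial equation ref(string) = ref(string).
Decompose tup3/3: float = float,  S = tup3(tup3(string, float, string), ref(T3), T3),  float = T3.
Delete trivial equation float = float.
Bind S := tup3(tup3(string, float, string), ref(T3), T3); no other remaining equation mentions S. Substituting into the earlier binding gives T1 := tup3(tup3(string, float, string), ref(T3), T3).
Bind T3 := float. Substituting into the earlier bindings gives T1 := tup3(tup3(string, float, string), ref(float), float), S := tup3(tup3(string, float, string), ref(float), float).
MGU = { T1 -> tup3(tup3(string, float, string), ref(float), float), S -> tup3(tup3(string, float, string), ref(float), float), T3 -> float }, so S -> tup3(tup3(string, float, string), ref(float), float).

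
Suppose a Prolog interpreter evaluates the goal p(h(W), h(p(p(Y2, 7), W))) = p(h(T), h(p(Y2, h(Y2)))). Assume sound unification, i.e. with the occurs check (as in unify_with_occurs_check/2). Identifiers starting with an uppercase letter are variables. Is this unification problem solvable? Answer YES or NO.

Decompose p/2: h(W) = h(T),  h(p(p(Y2, 7), W)) = h(p(Y2, h(Y2))).
Decompose h/1: W = T.
Bind W := T; substituting into the remaining equation gives: h(p(p(Y2, 7), T)) = h(p(Y2, h(Y2))).
Decompose h/1: p(p(Y2, 7), T) = p(Y2, h(Y2)).
Decompose p/2: p(Y2, 7) = Y2,  T = h(Y2).
Occurs check fails: Y2 occurs in p(Y2, 7); the equation Y2 = p(Y2, 7) has no finite solution.

NO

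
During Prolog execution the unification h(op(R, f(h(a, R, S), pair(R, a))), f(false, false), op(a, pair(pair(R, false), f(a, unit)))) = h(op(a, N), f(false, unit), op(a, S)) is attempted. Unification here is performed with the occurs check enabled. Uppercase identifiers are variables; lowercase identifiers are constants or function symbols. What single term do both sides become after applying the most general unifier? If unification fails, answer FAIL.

Decompose h/3: op(R, f(h(a, R, S), pair(R, a))) = op(a, N),  f(false, false) = f(false, unit),  op(a, pair(pair(R, false), f(a, unit))) = op(a, S).
Decompose op/2: R = a,  f(h(a, R, S), pair(R, a)) = N.
Bind R := a; substituting into the 2 remaining equations that mention R gives: f(h(a, a, S), pair(a, a)) = N,  op(a, pair(pair(a, false), f(a, unit))) = op(a, S).
Bind N := f(h(a, a, S), pair(a, a)); no other remaining equation mentions N.
Decompose f/2: false = false,  false = unit.
Delete trivial equation false = false.
Clash: constants false and unit differ; no unifier exists.

FAIL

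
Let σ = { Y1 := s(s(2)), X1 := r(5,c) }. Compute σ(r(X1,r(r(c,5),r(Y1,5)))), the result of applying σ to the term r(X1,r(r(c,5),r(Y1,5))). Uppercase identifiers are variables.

Replace each occurrence of Y1 with s(s(2)).
Replace each occurrence of X1 with r(5,c).
Result: r(r(5,c),r(r(c,5),r(s(s(2)),5))).

r(r(5,c),r(r(c,5),r(s(s(2)),5)))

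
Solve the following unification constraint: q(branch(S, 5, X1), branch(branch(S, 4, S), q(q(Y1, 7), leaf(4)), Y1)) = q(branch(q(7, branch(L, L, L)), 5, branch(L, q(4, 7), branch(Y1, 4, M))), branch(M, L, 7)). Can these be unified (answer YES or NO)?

YES

Decompose q/2: branch(S, 5, X1) = branch(q(7, branch(L, L, L)), 5, branch(L, q(4, 7), branch(Y1, 4, M))),  branch(branch(S, 4, S), q(q(Y1, 7), leaf(4)), Y1) = branch(M, L, 7).
Decompose branch/3: S = q(7, branch(L, L, L)),  5 = 5,  X1 = branch(L, q(4, 7), branch(Y1, 4, M)).
Bind S := q(7, branch(L, L, L)); substituting into the one remaining equation that mentions S gives: branch(branch(q(7, branch(L, L, L)), 4, q(7, branch(L, L, L))), q(q(Y1, 7), leaf(4)), Y1) = branch(M, L, 7).
Delete trivial equation 5 = 5.
Bind X1 := branch(L, q(4, 7), branch(Y1, 4, M)); no other remaining equation mentions X1.
Decompose branch/3: branch(q(7, branch(L, L, L)), 4, q(7, branch(L, L, L))) = M,  q(q(Y1, 7), leaf(4)) = L,  Y1 = 7.
Bind M := branch(q(7, branch(L, L, L)), 4, q(7, branch(L, L, L))); no other remaining equation mentions M. Substituting into the earlier binding gives X1 := branch(L, q(4, 7), branch(Y1, 4, branch(q(7, branch(L, L, L)), 4, q(7, branch(L, L, L))))).
Bind L := q(q(Y1, 7), leaf(4)); no other remaining equation mentions L. Substituting into the earlier bindings gives S := q(7, branch(q(q(Y1, 7), leaf(4)), q(q(Y1, 7), leaf(4)), q(q(Y1, 7), leaf(4)))), X1 := branch(q(q(Y1, 7), leaf(4)), q(4, 7), branch(Y1, 4, branch(q(7, branch(q(q(Y1, 7), leaf(4)), q(q(Y1, 7), leaf(4)), q(q(Y1, 7), leaf(4)))), 4, q(7, branch(q(q(Y1, 7), leaf(4)), q(q(Y1, 7), leaf(4)), q(q(Y1, 7), leaf(4))))))), M := branch(q(7, branch(q(q(Y1, 7), leaf(4)), q(q(Y1, 7), leaf(4)), q(q(Y1, 7), leaf(4)))), 4, q(7, branch(q(q(Y1, 7), leaf(4)), q(q(Y1, 7), leaf(4)), q(q(Y1, 7), leaf(4))))).
Bind Y1 := 7. Substituting into the earlier bindings gives S := q(7, branch(q(q(7, 7), leaf(4)), q(q(7, 7), leaf(4)), q(q(7, 7), leaf(4)))), X1 := branch(q(q(7, 7), leaf(4)), q(4, 7), branch(7, 4, branch(q(7, branch(q(q(7, 7), leaf(4)), q(q(7, 7), leaf(4)), q(q(7, 7), leaf(4)))), 4, q(7, branch(q(q(7, 7), leaf(4)), q(q(7, 7), leaf(4)), q(q(7, 7), leaf(4))))))), M := branch(q(7, branch(q(q(7, 7), leaf(4)), q(q(7, 7), leaf(4)), q(q(7, 7), leaf(4)))), 4, q(7, branch(q(q(7, 7), leaf(4)), q(q(7, 7), leaf(4)), q(q(7, 7), leaf(4))))), L := q(q(7, 7), leaf(4)).
No equations remain and no clash or occurs-check failure arose, so a unifier exists.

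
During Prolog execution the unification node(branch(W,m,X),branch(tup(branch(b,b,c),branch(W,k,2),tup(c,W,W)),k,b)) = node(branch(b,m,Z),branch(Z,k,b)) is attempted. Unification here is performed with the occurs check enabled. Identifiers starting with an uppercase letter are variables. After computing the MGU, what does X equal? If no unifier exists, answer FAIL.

tup(branch(b,b,c),branch(b,k,2),tup(c,b,b))

Decompose node/2: branch(W,m,X) = branch(b,m,Z),  branch(tup(branch(b,b,c),branch(W,k,2),tup(c,W,W)),k,b) = branch(Z,k,b).
Decompose branch/3: W = b,  m = m,  X = Z.
Bind W := b; substituting into the one remaining equation that mentions W gives: branch(tup(branch(b,b,c),branch(b,k,2),tup(c,b,b)),k,b) = branch(Z,k,b).
Delete trivial equation m = m.
Bind X := Z; no other remaining equation mentions X.
Decompose branch/3: tup(branch(b,b,c),branch(b,k,2),tup(c,b,b)) = Z,  k = k,  b = b.
Bind Z := tup(branch(b,b,c),branch(b,k,2),tup(c,b,b)); no other remaining equation mentions Z. Substituting into the earlier binding gives X := tup(branch(b,b,c),branch(b,k,2),tup(c,b,b)).
Delete trivial equation k = k.
Delete trivial equation b = b.
MGU = { W = b, X = tup(branch(b,b,c),branch(b,k,2),tup(c,b,b)), Z = tup(branch(b,b,c),branch(b,k,2),tup(c,b,b)) }, so X = tup(branch(b,b,c),branch(b,k,2),tup(c,b,b)).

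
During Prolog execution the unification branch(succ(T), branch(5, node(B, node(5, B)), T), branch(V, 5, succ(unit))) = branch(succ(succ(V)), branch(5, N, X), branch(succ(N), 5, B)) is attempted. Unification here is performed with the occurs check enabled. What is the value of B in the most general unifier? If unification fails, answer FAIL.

Decompose branch/3: succ(T) = succ(succ(V)),  branch(5, node(B, node(5, B)), T) = branch(5, N, X),  branch(V, 5, succ(unit)) = branch(succ(N), 5, B).
Decompose succ/1: T = succ(V).
Bind T := succ(V); substituting into the one remaining equation that mentions T gives: branch(5, node(B, node(5, B)), succ(V)) = branch(5, N, X).
Decompose branch/3: 5 = 5,  node(B, node(5, B)) = N,  succ(V) = X.
Delete trivial equation 5 = 5.
Bind N := node(B, node(5, B)); substituting into the one remaining equation that mentions N gives: branch(V, 5, succ(unit)) = branch(succ(node(B, node(5, B))), 5, B).
Bind X := succ(V); no other remaining equation mentions X.
Decompose branch/3: V = succ(node(B, node(5, B))),  5 = 5,  succ(unit) = B.
Bind V := succ(node(B, node(5, B))); no other remaining equation mentions V. Substituting into the earlier bindings gives T := succ(succ(node(B, node(5, B)))), X := succ(succ(node(B, node(5, B)))).
Delete trivial equation 5 = 5.
Bind B := succ(unit). Substituting into the earlier bindings gives T := succ(succ(node(succ(unit), node(5, succ(unit))))), N := node(succ(unit), node(5, succ(unit))), X := succ(succ(node(succ(unit), node(5, succ(unit))))), V := succ(node(succ(unit), node(5, succ(unit)))).
MGU = { T ↦ succ(succ(node(succ(unit), node(5, succ(unit))))), N ↦ node(succ(unit), node(5, succ(unit))), X ↦ succ(succ(node(succ(unit), node(5, succ(unit))))), V ↦ succ(node(succ(unit), node(5, succ(unit)))), B ↦ succ(unit) }, so B ↦ succ(unit).

succ(unit)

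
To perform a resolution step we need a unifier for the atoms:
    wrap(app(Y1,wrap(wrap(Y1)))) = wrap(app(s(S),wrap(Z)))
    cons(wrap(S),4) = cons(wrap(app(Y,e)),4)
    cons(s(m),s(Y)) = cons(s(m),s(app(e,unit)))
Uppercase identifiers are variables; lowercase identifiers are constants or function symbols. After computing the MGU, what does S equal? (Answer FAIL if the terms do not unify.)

app(app(e,unit),e)

Decompose wrap/1: app(Y1,wrap(wrap(Y1))) = app(s(S),wrap(Z)).
Decompose app/2: Y1 = s(S),  wrap(wrap(Y1)) = wrap(Z).
Bind Y1 := s(S); substituting into the one remaining equation that mentions Y1 gives: wrap(wrap(s(S))) = wrap(Z).
Decompose wrap/1: wrap(s(S)) = Z.
Bind Z := wrap(s(S)); no other remaining equation mentions Z.
Decompose cons/2: wrap(S) = wrap(app(Y,e)),  4 = 4.
Decompose wrap/1: S = app(Y,e).
Bind S := app(Y,e); no other remaining equation mentions S. Substituting into the earlier bindings gives Y1 := s(app(Y,e)), Z := wrap(s(app(Y,e))).
Delete trivial equation 4 = 4.
Decompose cons/2: s(m) = s(m),  s(Y) = s(app(e,unit)).
Delete trivial equation s(m) = s(m).
Decompose s/1: Y = app(e,unit).
Bind Y := app(e,unit). Substituting into the earlier bindings gives Y1 := s(app(app(e,unit),e)), Z := wrap(s(app(app(e,unit),e))), S := app(app(e,unit),e).
MGU = { Y1 ↦ s(app(app(e,unit),e)), Z ↦ wrap(s(app(app(e,unit),e))), S ↦ app(app(e,unit),e), Y ↦ app(e,unit) }, so S ↦ app(app(e,unit),e).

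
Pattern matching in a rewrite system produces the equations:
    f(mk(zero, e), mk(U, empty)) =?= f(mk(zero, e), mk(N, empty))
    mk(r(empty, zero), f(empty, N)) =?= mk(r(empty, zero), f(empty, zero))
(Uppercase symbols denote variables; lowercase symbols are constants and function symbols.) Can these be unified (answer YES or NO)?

YES

Decompose f/2: mk(zero, e) =?= mk(zero, e),  mk(U, empty) =?= mk(N, empty).
Delete trivial equation mk(zero, e) =?= mk(zero, e).
Decompose mk/2: U =?= N,  empty =?= empty.
Bind U := N; no other remaining equation mentions U.
Delete trivial equation empty =?= empty.
Decompose mk/2: r(empty, zero) =?= r(empty, zero),  f(empty, N) =?= f(empty, zero).
Delete trivial equation r(empty, zero) =?= r(empty, zero).
Decompose f/2: empty =?= empty,  N =?= zero.
Delete trivial equation empty =?= empty.
Bind N := zero. Substituting into the earlier binding gives U := zero.
No equations remain and no clash or occurs-check failure arose, so a unifier exists.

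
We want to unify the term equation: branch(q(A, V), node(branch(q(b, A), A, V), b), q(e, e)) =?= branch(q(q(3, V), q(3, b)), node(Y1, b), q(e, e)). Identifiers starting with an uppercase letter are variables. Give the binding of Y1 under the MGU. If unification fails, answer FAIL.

branch(q(b, q(3, q(3, b))), q(3, q(3, b)), q(3, b))

Decompose branch/3: q(A, V) =?= q(q(3, V), q(3, b)),  node(branch(q(b, A), A, V), b) =?= node(Y1, b),  q(e, e) =?= q(e, e).
Decompose q/2: A =?= q(3, V),  V =?= q(3, b).
Bind A := q(3, V); substituting into the one remaining equation that mentions A gives: node(branch(q(b, q(3, V)), q(3, V), V), b) =?= node(Y1, b).
Bind V := q(3, b); substituting into the one remaining equation that mentions V gives: node(branch(q(b, q(3, q(3, b))), q(3, q(3, b)), q(3, b)), b) =?= node(Y1, b). Substituting into the earlier binding gives A := q(3, q(3, b)).
Decompose node/2: branch(q(b, q(3, q(3, b))), q(3, q(3, b)), q(3, b)) =?= Y1,  b =?= b.
Bind Y1 := branch(q(b, q(3, q(3, b))), q(3, q(3, b)), q(3, b)); no other remaining equation mentions Y1.
Delete trivial equation b =?= b.
Delete trivial equation q(e, e) =?= q(e, e).
MGU = { A -> q(3, q(3, b)), V -> q(3, b), Y1 -> branch(q(b, q(3, q(3, b))), q(3, q(3, b)), q(3, b)) }, so Y1 -> branch(q(b, q(3, q(3, b))), q(3, q(3, b)), q(3, b)).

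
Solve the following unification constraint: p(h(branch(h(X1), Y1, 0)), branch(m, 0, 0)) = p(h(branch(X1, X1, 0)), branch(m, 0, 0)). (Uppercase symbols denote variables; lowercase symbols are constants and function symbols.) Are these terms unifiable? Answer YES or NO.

Decompose p/2: h(branch(h(X1), Y1, 0)) = h(branch(X1, X1, 0)),  branch(m, 0, 0) = branch(m, 0, 0).
Decompose h/1: branch(h(X1), Y1, 0) = branch(X1, X1, 0).
Decompose branch/3: h(X1) = X1,  Y1 = X1,  0 = 0.
Occurs check fails: X1 occurs in h(X1); the equation X1 = h(X1) has no finite solution.

NO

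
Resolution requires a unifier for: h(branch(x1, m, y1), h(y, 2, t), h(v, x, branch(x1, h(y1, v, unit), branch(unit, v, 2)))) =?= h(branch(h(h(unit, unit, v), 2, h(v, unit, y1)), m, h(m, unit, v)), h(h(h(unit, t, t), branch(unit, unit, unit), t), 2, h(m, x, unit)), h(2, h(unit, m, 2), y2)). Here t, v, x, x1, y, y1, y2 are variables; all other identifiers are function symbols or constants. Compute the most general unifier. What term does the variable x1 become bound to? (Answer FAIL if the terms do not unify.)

h(h(unit, unit, 2), 2, h(2, unit, h(m, unit, 2)))

Decompose h/3: branch(x1, m, y1) =?= branch(h(h(unit, unit, v), 2, h(v, unit, y1)), m, h(m, unit, v)),  h(y, 2, t) =?= h(h(h(unit, t, t), branch(unit, unit, unit), t), 2, h(m, x, unit)),  h(v, x, branch(x1, h(y1, v, unit), branch(unit, v, 2))) =?= h(2, h(unit, m, 2), y2).
Decompose branch/3: x1 =?= h(h(unit, unit, v), 2, h(v, unit, y1)),  m =?= m,  y1 =?= h(m, unit, v).
Bind x1 := h(h(unit, unit, v), 2, h(v, unit, y1)); substituting into the one remaining equation that mentions x1 gives: h(v, x, branch(h(h(unit, unit, v), 2, h(v, unit, y1)), h(y1, v, unit), branch(unit, v, 2))) =?= h(2, h(unit, m, 2), y2).
Delete trivial equation m =?= m.
Bind y1 := h(m, unit, v); substituting into the one remaining equation that mentions y1 gives: h(v, x, branch(h(h(unit, unit, v), 2, h(v, unit, h(m, unit, v))), h(h(m, unit, v), v, unit), branch(unit, v, 2))) =?= h(2, h(unit, m, 2), y2). Substituting into the earlier binding gives x1 := h(h(unit, unit, v), 2, h(v, unit, h(m, unit, v))).
Decompose h/3: y =?= h(h(unit, t, t), branch(unit, unit, unit), t),  2 =?= 2,  t =?= h(m, x, unit).
Bind y := h(h(unit, t, t), branch(unit, unit, unit), t); no other remaining equation mentions y.
Delete trivial equation 2 =?= 2.
Bind t := h(m, x, unit); no other remaining equation mentions t. Substituting into the earlier binding gives y := h(h(unit, h(m, x, unit), h(m, x, unit)), branch(unit, unit, unit), h(m, x, unit)).
Decompose h/3: v =?= 2,  x =?= h(unit, m, 2),  branch(h(h(unit, unit, v), 2, h(v, unit, h(m, unit, v))), h(h(m, unit, v), v, unit), branch(unit, v, 2)) =?= y2.
Bind v := 2; substituting into the one remaining equation that mentions v gives: branch(h(h(unit, unit, 2), 2, h(2, unit, h(m, unit, 2))), h(h(m, unit, 2), 2, unit), branch(unit, 2, 2)) =?= y2. Substituting into the earlier bindings gives x1 := h(h(unit, unit, 2), 2, h(2, unit, h(m, unit, 2))), y1 := h(m, unit, 2).
Bind x := h(unit, m, 2); no other remaining equation mentions x. Substituting into the earlier bindings gives y := h(h(unit, h(m, h(unit, m, 2), unit), h(m, h(unit, m, 2), unit)), branch(unit, unit, unit), h(m, h(unit, m, 2), unit)), t := h(m, h(unit, m, 2), unit).
Bind y2 := branch(h(h(unit, unit, 2), 2, h(2, unit, h(m, unit, 2))), h(h(m, unit, 2), 2, unit), branch(unit, 2, 2)).
MGU = { x1 := h(h(unit, unit, 2), 2, h(2, unit, h(m, unit, 2))), y1 := h(m, unit, 2), y := h(h(unit, h(m, h(unit, m, 2), unit), h(m, h(unit, m, 2), unit)), branch(unit, unit, unit), h(m, h(unit, m, 2), unit)), t := h(m, h(unit, m, 2), unit), v := 2, x := h(unit, m, 2), y2 := branch(h(h(unit, unit, 2), 2, h(2, unit, h(m, unit, 2))), h(h(m, unit, 2), 2, unit), branch(unit, 2, 2)) }, so x1 := h(h(unit, unit, 2), 2, h(2, unit, h(m, unit, 2))).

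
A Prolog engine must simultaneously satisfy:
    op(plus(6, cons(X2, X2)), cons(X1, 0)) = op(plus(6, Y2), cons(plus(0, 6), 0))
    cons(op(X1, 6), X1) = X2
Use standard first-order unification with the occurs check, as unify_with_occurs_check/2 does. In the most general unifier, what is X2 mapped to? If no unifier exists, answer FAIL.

Decompose op/2: plus(6, cons(X2, X2)) = plus(6, Y2),  cons(X1, 0) = cons(plus(0, 6), 0).
Decompose plus/2: 6 = 6,  cons(X2, X2) = Y2.
Delete trivial equation 6 = 6.
Bind Y2 := cons(X2, X2); no other remaining equation mentions Y2.
Decompose cons/2: X1 = plus(0, 6),  0 = 0.
Bind X1 := plus(0, 6); substituting into the one remaining equation that mentions X1 gives: cons(op(plus(0, 6), 6), plus(0, 6)) = X2.
Delete trivial equation 0 = 0.
Bind X2 := cons(op(plus(0, 6), 6), plus(0, 6)). Substituting into the earlier binding gives Y2 := cons(cons(op(plus(0, 6), 6), plus(0, 6)), cons(op(plus(0, 6), 6), plus(0, 6))).
MGU = { Y2 = cons(cons(op(plus(0, 6), 6), plus(0, 6)), cons(op(plus(0, 6), 6), plus(0, 6))), X1 = plus(0, 6), X2 = cons(op(plus(0, 6), 6), plus(0, 6)) }, so X2 = cons(op(plus(0, 6), 6), plus(0, 6)).

cons(op(plus(0, 6), 6), plus(0, 6))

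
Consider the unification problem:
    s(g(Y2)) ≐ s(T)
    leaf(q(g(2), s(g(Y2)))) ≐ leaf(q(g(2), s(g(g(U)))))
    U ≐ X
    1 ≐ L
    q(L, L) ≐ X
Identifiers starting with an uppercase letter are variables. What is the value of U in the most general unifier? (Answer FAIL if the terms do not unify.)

Decompose s/1: g(Y2) ≐ T.
Bind T := g(Y2); no other remaining equation mentions T.
Decompose leaf/1: q(g(2), s(g(Y2))) ≐ q(g(2), s(g(g(U)))).
Decompose q/2: g(2) ≐ g(2),  s(g(Y2)) ≐ s(g(g(U))).
Delete trivial equation g(2) ≐ g(2).
Decompose s/1: g(Y2) ≐ g(g(U)).
Decompose g/1: Y2 ≐ g(U).
Bind Y2 := g(U); no other remaining equation mentions Y2. Substituting into the earlier binding gives T := g(g(U)).
Bind U := X; no other remaining equation mentions U. Substituting into the earlier bindings gives T := g(g(X)), Y2 := g(X).
Bind L := 1; substituting into the remaining equation gives: q(1, 1) ≐ X.
Bind X := q(1, 1). Substituting into the earlier bindings gives T := g(g(q(1, 1))), Y2 := g(q(1, 1)), U := q(1, 1).
MGU = { T := g(g(q(1, 1))), Y2 := g(q(1, 1)), U := q(1, 1), L := 1, X := q(1, 1) }, so U := q(1, 1).

q(1, 1)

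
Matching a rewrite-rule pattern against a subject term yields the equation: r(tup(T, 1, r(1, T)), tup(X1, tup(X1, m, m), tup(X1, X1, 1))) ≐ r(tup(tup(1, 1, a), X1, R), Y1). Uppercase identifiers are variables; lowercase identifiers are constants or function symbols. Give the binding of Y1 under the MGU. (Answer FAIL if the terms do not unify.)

Decompose r/2: tup(T, 1, r(1, T)) ≐ tup(tup(1, 1, a), X1, R),  tup(X1, tup(X1, m, m), tup(X1, X1, 1)) ≐ Y1.
Decompose tup/3: T ≐ tup(1, 1, a),  1 ≐ X1,  r(1, T) ≐ R.
Bind T := tup(1, 1, a); substituting into the one remaining equation that mentions T gives: r(1, tup(1, 1, a)) ≐ R.
Bind X1 := 1; substituting into the one remaining equation that mentions X1 gives: tup(1, tup(1, m, m), tup(1, 1, 1)) ≐ Y1.
Bind R := r(1, tup(1, 1, a)); no other remaining equation mentions R.
Bind Y1 := tup(1, tup(1, m, m), tup(1, 1, 1)).
MGU = { T -> tup(1, 1, a), X1 -> 1, R -> r(1, tup(1, 1, a)), Y1 -> tup(1, tup(1, m, m), tup(1, 1, 1)) }, so Y1 -> tup(1, tup(1, m, m), tup(1, 1, 1)).

tup(1, tup(1, m, m), tup(1, 1, 1))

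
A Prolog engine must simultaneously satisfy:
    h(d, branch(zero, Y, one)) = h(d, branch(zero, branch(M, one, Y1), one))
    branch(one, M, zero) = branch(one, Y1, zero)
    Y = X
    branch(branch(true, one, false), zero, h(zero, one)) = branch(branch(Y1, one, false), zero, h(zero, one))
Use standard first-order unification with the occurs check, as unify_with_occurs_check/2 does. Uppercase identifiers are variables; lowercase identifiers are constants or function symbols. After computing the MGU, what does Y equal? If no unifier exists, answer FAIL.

branch(true, one, true)

Decompose h/2: d = d,  branch(zero, Y, one) = branch(zero, branch(M, one, Y1), one).
Delete trivial equation d = d.
Decompose branch/3: zero = zero,  Y = branch(M, one, Y1),  one = one.
Delete trivial equation zero = zero.
Bind Y := branch(M, one, Y1); substituting into the one remaining equation that mentions Y gives: branch(M, one, Y1) = X.
Delete trivial equation one = one.
Decompose branch/3: one = one,  M = Y1,  zero = zero.
Delete trivial equation one = one.
Bind M := Y1; substituting into the one remaining equation that mentions M gives: branch(Y1, one, Y1) = X. Substituting into the earlier binding gives Y := branch(Y1, one, Y1).
Delete trivial equation zero = zero.
Bind X := branch(Y1, one, Y1); no other remaining equation mentions X.
Decompose branch/3: branch(true, one, false) = branch(Y1, one, false),  zero = zero,  h(zero, one) = h(zero, one).
Decompose branch/3: true = Y1,  one = one,  false = false.
Bind Y1 := true; no other remaining equation mentions Y1. Substituting into the earlier bindings gives Y := branch(true, one, true), M := true, X := branch(true, one, true).
Delete trivial equation one = one.
Delete trivial equation false = false.
Delete trivial equation zero = zero.
Delete trivial equation h(zero, one) = h(zero, one).
MGU = { Y -> branch(true, one, true), M -> true, X -> branch(true, one, true), Y1 -> true }, so Y -> branch(true, one, true).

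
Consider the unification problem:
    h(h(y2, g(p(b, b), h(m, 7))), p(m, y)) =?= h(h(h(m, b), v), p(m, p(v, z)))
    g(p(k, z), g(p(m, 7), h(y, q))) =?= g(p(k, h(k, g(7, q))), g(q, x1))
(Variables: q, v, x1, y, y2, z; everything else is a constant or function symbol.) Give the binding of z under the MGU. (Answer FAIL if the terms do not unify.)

Decompose h/2: h(y2, g(p(b, b), h(m, 7))) =?= h(h(m, b), v),  p(m, y) =?= p(m, p(v, z)).
Decompose h/2: y2 =?= h(m, b),  g(p(b, b), h(m, 7)) =?= v.
Bind y2 := h(m, b); no other remaining equation mentions y2.
Bind v := g(p(b, b), h(m, 7)); substituting into the one remaining equation that mentions v gives: p(m, y) =?= p(m, p(g(p(b, b), h(m, 7)), z)).
Decompose p/2: m =?= m,  y =?= p(g(p(b, b), h(m, 7)), z).
Delete trivial equation m =?= m.
Bind y := p(g(p(b, b), h(m, 7)), z); substituting into the remaining equation gives: g(p(k, z), g(p(m, 7), h(p(g(p(b, b), h(m, 7)), z), q))) =?= g(p(k, h(k, g(7, q))), g(q, x1)).
Decompose g/2: p(k, z) =?= p(k, h(k, g(7, q))),  g(p(m, 7), h(p(g(p(b, b), h(m, 7)), z), q)) =?= g(q, x1).
Decompose p/2: k =?= k,  z =?= h(k, g(7, q)).
Delete trivial equation k =?= k.
Bind z := h(k, g(7, q)); substituting into the remaining equation gives: g(p(m, 7), h(p(g(p(b, b), h(m, 7)), h(k, g(7, q))), q)) =?= g(q, x1). Substituting into the earlier binding gives y := p(g(p(b, b), h(m, 7)), h(k, g(7, q))).
Decompose g/2: p(m, 7) =?= q,  h(p(g(p(b, b), h(m, 7)), h(k, g(7, q))), q) =?= x1.
Bind q := p(m, 7); substituting into the remaining equation gives: h(p(g(p(b, b), h(m, 7)), h(k, g(7, p(m, 7)))), p(m, 7)) =?= x1. Substituting into the earlier bindings gives y := p(g(p(b, b), h(m, 7)), h(k, g(7, p(m, 7)))), z := h(k, g(7, p(m, 7))).
Bind x1 := h(p(g(p(b, b), h(m, 7)), h(k, g(7, p(m, 7)))), p(m, 7)).
MGU = { y2 -> h(m, b), v -> g(p(b, b), h(m, 7)), y -> p(g(p(b, b), h(m, 7)), h(k, g(7, p(m, 7)))), z -> h(k, g(7, p(m, 7))), q -> p(m, 7), x1 -> h(p(g(p(b, b), h(m, 7)), h(k, g(7, p(m, 7)))), p(m, 7)) }, so z -> h(k, g(7, p(m, 7))).

h(k, g(7, p(m, 7)))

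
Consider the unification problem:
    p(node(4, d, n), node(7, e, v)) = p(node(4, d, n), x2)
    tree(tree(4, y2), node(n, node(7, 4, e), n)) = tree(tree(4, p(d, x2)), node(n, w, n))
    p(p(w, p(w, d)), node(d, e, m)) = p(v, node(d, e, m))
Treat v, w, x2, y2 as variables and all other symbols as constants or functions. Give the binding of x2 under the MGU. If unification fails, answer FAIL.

node(7, e, p(node(7, 4, e), p(node(7, 4, e), d)))

Decompose p/2: node(4, d, n) = node(4, d, n),  node(7, e, v) = x2.
Delete trivial equation node(4, d, n) = node(4, d, n).
Bind x2 := node(7, e, v); substituting into the one remaining equation that mentions x2 gives: tree(tree(4, y2), node(n, node(7, 4, e), n)) = tree(tree(4, p(d, node(7, e, v))), node(n, w, n)).
Decompose tree/2: tree(4, y2) = tree(4, p(d, node(7, e, v))),  node(n, node(7, 4, e), n) = node(n, w, n).
Decompose tree/2: 4 = 4,  y2 = p(d, node(7, e, v)).
Delete trivial equation 4 = 4.
Bind y2 := p(d, node(7, e, v)); no other remaining equation mentions y2.
Decompose node/3: n = n,  node(7, 4, e) = w,  n = n.
Delete trivial equation n = n.
Bind w := node(7, 4, e); substituting into the one remaining equation that mentions w gives: p(p(node(7, 4, e), p(node(7, 4, e), d)), node(d, e, m)) = p(v, node(d, e, m)).
Delete trivial equation n = n.
Decompose p/2: p(node(7, 4, e), p(node(7, 4, e), d)) = v,  node(d, e, m) = node(d, e, m).
Bind v := p(node(7, 4, e), p(node(7, 4, e), d)); no other remaining equation mentions v. Substituting into the earlier bindings gives x2 := node(7, e, p(node(7, 4, e), p(node(7, 4, e), d))), y2 := p(d, node(7, e, p(node(7, 4, e), p(node(7, 4, e), d)))).
Delete trivial equation node(d, e, m) = node(d, e, m).
MGU = { x2 -> node(7, e, p(node(7, 4, e), p(node(7, 4, e), d))), y2 -> p(d, node(7, e, p(node(7, 4, e), p(node(7, 4, e), d)))), w -> node(7, 4, e), v -> p(node(7, 4, e), p(node(7, 4, e), d)) }, so x2 -> node(7, e, p(node(7, 4, e), p(node(7, 4, e), d))).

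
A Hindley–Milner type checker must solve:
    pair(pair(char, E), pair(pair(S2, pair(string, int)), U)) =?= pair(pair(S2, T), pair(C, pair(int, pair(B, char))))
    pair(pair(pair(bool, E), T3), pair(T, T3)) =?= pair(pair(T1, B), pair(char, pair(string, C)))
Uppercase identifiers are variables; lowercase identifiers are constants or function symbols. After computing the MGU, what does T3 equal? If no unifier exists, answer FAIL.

Decompose pair/2: pair(char, E) =?= pair(S2, T),  pair(pair(S2, pair(string, int)), U) =?= pair(C, pair(int, pair(B, char))).
Decompose pair/2: char =?= S2,  E =?= T.
Bind S2 := char; substituting into the one remaining equation that mentions S2 gives: pair(pair(char, pair(string, int)), U) =?= pair(C, pair(int, pair(B, char))).
Bind E := T; substituting into the one remaining equation that mentions E gives: pair(pair(pair(bool, T), T3), pair(T, T3)) =?= pair(pair(T1, B), pair(char, pair(string, C))).
Decompose pair/2: pair(char, pair(string, int)) =?= C,  U =?= pair(int, pair(B, char)).
Bind C := pair(char, pair(string, int)); substituting into the one remaining equation that mentions C gives: pair(pair(pair(bool, T), T3), pair(T, T3)) =?= pair(pair(T1, B), pair(char, pair(string, pair(char, pair(string, int))))).
Bind U := pair(int, pair(B, char)); no other remaining equation mentions U.
Decompose pair/2: pair(pair(bool, T), T3) =?= pair(T1, B),  pair(T, T3) =?= pair(char, pair(string, pair(char, pair(string, int)))).
Decompose pair/2: pair(bool, T) =?= T1,  T3 =?= B.
Bind T1 := pair(bool, T); no other remaining equation mentions T1.
Bind T3 := B; substituting into the remaining equation gives: pair(T, B) =?= pair(char, pair(string, pair(char, pair(string, int)))).
Decompose pair/2: T =?= char,  B =?= pair(string, pair(char, pair(string, int))).
Bind T := char; no other remaining equation mentions T. Substituting into the earlier bindings gives E := char, T1 := pair(bool, char).
Bind B := pair(string, pair(char, pair(string, int))). Substituting into the earlier bindings gives U := pair(int, pair(pair(string, pair(char, pair(string, int))), char)), T3 := pair(string, pair(char, pair(string, int))).
MGU = { S2 -> char, E -> char, C -> pair(char, pair(string, int)), U -> pair(int, pair(pair(string, pair(char, pair(string, int))), char)), T1 -> pair(bool, char), T3 -> pair(string, pair(char, pair(string, int))), T -> char, B -> pair(string, pair(char, pair(string, int))) }, so T3 -> pair(string, pair(char, pair(string, int))).

pair(string, pair(char, pair(string, int)))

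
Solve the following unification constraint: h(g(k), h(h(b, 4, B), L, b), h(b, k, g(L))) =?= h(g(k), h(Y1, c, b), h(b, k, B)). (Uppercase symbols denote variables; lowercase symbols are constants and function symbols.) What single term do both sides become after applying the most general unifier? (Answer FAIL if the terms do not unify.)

Decompose h/3: g(k) =?= g(k),  h(h(b, 4, B), L, b) =?= h(Y1, c, b),  h(b, k, g(L)) =?= h(b, k, B).
Delete trivial equation g(k) =?= g(k).
Decompose h/3: h(b, 4, B) =?= Y1,  L =?= c,  b =?= b.
Bind Y1 := h(b, 4, B); no other remaining equation mentions Y1.
Bind L := c; substituting into the one remaining equation that mentions L gives: h(b, k, g(c)) =?= h(b, k, B).
Delete trivial equation b =?= b.
Decompose h/3: b =?= b,  k =?= k,  g(c) =?= B.
Delete trivial equation b =?= b.
Delete trivial equation k =?= k.
Bind B := g(c). Substituting into the earlier binding gives Y1 := h(b, 4, g(c)).
Applying the MGU to either side gives h(g(k), h(h(b, 4, g(c)), c, b), h(b, k, g(c))).

h(g(k), h(h(b, 4, g(c)), c, b), h(b, k, g(c)))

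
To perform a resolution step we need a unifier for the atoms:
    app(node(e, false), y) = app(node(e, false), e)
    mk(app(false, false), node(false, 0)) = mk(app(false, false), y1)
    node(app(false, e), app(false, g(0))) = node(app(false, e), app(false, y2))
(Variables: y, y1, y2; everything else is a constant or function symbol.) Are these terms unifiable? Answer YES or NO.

YES

Decompose app/2: node(e, false) = node(e, false),  y = e.
Delete trivial equation node(e, false) = node(e, false).
Bind y := e; no other remaining equation mentions y.
Decompose mk/2: app(false, false) = app(false, false),  node(false, 0) = y1.
Delete trivial equation app(false, false) = app(false, false).
Bind y1 := node(false, 0); no other remaining equation mentions y1.
Decompose node/2: app(false, e) = app(false, e),  app(false, g(0)) = app(false, y2).
Delete trivial equation app(false, e) = app(false, e).
Decompose app/2: false = false,  g(0) = y2.
Delete trivial equation false = false.
Bind y2 := g(0).
No equations remain and no clash or occurs-check failure arose, so a unifier exists.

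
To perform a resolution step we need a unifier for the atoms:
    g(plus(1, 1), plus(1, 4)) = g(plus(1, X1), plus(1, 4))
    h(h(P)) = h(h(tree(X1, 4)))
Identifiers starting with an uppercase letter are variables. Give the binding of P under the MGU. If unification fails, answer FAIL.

tree(1, 4)

Decompose g/2: plus(1, 1) = plus(1, X1),  plus(1, 4) = plus(1, 4).
Decompose plus/2: 1 = 1,  1 = X1.
Delete trivial equation 1 = 1.
Bind X1 := 1; substituting into the one remaining equation that mentions X1 gives: h(h(P)) = h(h(tree(1, 4))).
Delete trivial equation plus(1, 4) = plus(1, 4).
Decompose h/1: h(P) = h(tree(1, 4)).
Decompose h/1: P = tree(1, 4).
Bind P := tree(1, 4).
MGU = { X1 := 1, P := tree(1, 4) }, so P := tree(1, 4).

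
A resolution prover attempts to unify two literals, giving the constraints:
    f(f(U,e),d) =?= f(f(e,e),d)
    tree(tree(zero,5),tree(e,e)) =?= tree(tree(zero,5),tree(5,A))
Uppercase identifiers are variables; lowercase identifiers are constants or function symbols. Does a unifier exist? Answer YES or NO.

Decompose f/2: f(U,e) =?= f(e,e),  d =?= d.
Decompose f/2: U =?= e,  e =?= e.
Bind U := e; no other remaining equation mentions U.
Delete trivial equation e =?= e.
Delete trivial equation d =?= d.
Decompose tree/2: tree(zero,5) =?= tree(zero,5),  tree(e,e) =?= tree(5,A).
Delete trivial equation tree(zero,5) =?= tree(zero,5).
Decompose tree/2: e =?= 5,  e =?= A.
Clash: constants e and 5 differ; no unifier exists.

NO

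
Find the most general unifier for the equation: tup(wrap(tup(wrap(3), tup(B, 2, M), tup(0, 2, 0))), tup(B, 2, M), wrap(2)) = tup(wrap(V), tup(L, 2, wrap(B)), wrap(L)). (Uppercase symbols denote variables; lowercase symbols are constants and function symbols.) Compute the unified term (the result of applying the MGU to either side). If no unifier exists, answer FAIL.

tup(wrap(tup(wrap(3), tup(2, 2, wrap(2)), tup(0, 2, 0))), tup(2, 2, wrap(2)), wrap(2))

Decompose tup/3: wrap(tup(wrap(3), tup(B, 2, M), tup(0, 2, 0))) = wrap(V),  tup(B, 2, M) = tup(L, 2, wrap(B)),  wrap(2) = wrap(L).
Decompose wrap/1: tup(wrap(3), tup(B, 2, M), tup(0, 2, 0)) = V.
Bind V := tup(wrap(3), tup(B, 2, M), tup(0, 2, 0)); no other remaining equation mentions V.
Decompose tup/3: B = L,  2 = 2,  M = wrap(B).
Bind B := L; substituting into the one remaining equation that mentions B gives: M = wrap(L). Substituting into the earlier binding gives V := tup(wrap(3), tup(L, 2, M), tup(0, 2, 0)).
Delete trivial equation 2 = 2.
Bind M := wrap(L); no other remaining equation mentions M. Substituting into the earlier binding gives V := tup(wrap(3), tup(L, 2, wrap(L)), tup(0, 2, 0)).
Decompose wrap/1: 2 = L.
Bind L := 2. Substituting into the earlier bindings gives V := tup(wrap(3), tup(2, 2, wrap(2)), tup(0, 2, 0)), B := 2, M := wrap(2).
Applying the MGU to either side gives tup(wrap(tup(wrap(3), tup(2, 2, wrap(2)), tup(0, 2, 0))), tup(2, 2, wrap(2)), wrap(2)).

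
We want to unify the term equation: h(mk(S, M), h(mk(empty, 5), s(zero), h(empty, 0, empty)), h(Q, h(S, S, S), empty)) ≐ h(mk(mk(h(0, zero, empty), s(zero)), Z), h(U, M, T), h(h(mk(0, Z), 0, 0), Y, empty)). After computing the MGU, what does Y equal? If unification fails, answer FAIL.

Decompose h/3: mk(S, M) ≐ mk(mk(h(0, zero, empty), s(zero)), Z),  h(mk(empty, 5), s(zero), h(empty, 0, empty)) ≐ h(U, M, T),  h(Q, h(S, S, S), empty) ≐ h(h(mk(0, Z), 0, 0), Y, empty).
Decompose mk/2: S ≐ mk(h(0, zero, empty), s(zero)),  M ≐ Z.
Bind S := mk(h(0, zero, empty), s(zero)); substituting into the one remaining equation that mentions S gives: h(Q, h(mk(h(0, zero, empty), s(zero)), mk(h(0, zero, empty), s(zero)), mk(h(0, zero, empty), s(zero))), empty) ≐ h(h(mk(0, Z), 0, 0), Y, empty).
Bind M := Z; substituting into the one remaining equation that mentions M gives: h(mk(empty, 5), s(zero), h(empty, 0, empty)) ≐ h(U, Z, T).
Decompose h/3: mk(empty, 5) ≐ U,  s(zero) ≐ Z,  h(empty, 0, empty) ≐ T.
Bind U := mk(empty, 5); no other remaining equation mentions U.
Bind Z := s(zero); substituting into the one remaining equation that mentions Z gives: h(Q, h(mk(h(0, zero, empty), s(zero)), mk(h(0, zero, empty), s(zero)), mk(h(0, zero, empty), s(zero))), empty) ≐ h(h(mk(0, s(zero)), 0, 0), Y, empty). Substituting into the earlier binding gives M := s(zero).
Bind T := h(empty, 0, empty); no other remaining equation mentions T.
Decompose h/3: Q ≐ h(mk(0, s(zero)), 0, 0),  h(mk(h(0, zero, empty), s(zero)), mk(h(0, zero, empty), s(zero)), mk(h(0, zero, empty), s(zero))) ≐ Y,  empty ≐ empty.
Bind Q := h(mk(0, s(zero)), 0, 0); no other remaining equation mentions Q.
Bind Y := h(mk(h(0, zero, empty), s(zero)), mk(h(0, zero, empty), s(zero)), mk(h(0, zero, empty), s(zero))); no other remaining equation mentions Y.
Delete trivial equation empty ≐ empty.
MGU = { S := mk(h(0, zero, empty), s(zero)), M := s(zero), U := mk(empty, 5), Z := s(zero), T := h(empty, 0, empty), Q := h(mk(0, s(zero)), 0, 0), Y := h(mk(h(0, zero, empty), s(zero)), mk(h(0, zero, empty), s(zero)), mk(h(0, zero, empty), s(zero))) }, so Y := h(mk(h(0, zero, empty), s(zero)), mk(h(0, zero, empty), s(zero)), mk(h(0, zero, empty), s(zero))).

h(mk(h(0, zero, empty), s(zero)), mk(h(0, zero, empty), s(zero)), mk(h(0, zero, empty), s(zero)))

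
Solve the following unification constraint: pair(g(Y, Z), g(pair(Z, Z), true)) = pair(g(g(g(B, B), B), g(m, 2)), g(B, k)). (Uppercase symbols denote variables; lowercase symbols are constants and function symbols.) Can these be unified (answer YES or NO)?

NO

Decompose pair/2: g(Y, Z) = g(g(g(B, B), B), g(m, 2)),  g(pair(Z, Z), true) = g(B, k).
Decompose g/2: Y = g(g(B, B), B),  Z = g(m, 2).
Bind Y := g(g(B, B), B); no other remaining equation mentions Y.
Bind Z := g(m, 2); substituting into the remaining equation gives: g(pair(g(m, 2), g(m, 2)), true) = g(B, k).
Decompose g/2: pair(g(m, 2), g(m, 2)) = B,  true = k.
Bind B := pair(g(m, 2), g(m, 2)); no other remaining equation mentions B. Substituting into the earlier binding gives Y := g(g(pair(g(m, 2), g(m, 2)), pair(g(m, 2), g(m, 2))), pair(g(m, 2), g(m, 2))).
Clash: constants true and k differ; no unifier exists.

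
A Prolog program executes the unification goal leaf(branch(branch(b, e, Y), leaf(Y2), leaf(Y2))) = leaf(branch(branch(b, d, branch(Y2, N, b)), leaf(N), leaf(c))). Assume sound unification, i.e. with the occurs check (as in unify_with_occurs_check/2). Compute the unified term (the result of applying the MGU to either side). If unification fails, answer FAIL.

Decompose leaf/1: branch(branch(b, e, Y), leaf(Y2), leaf(Y2)) = branch(branch(b, d, branch(Y2, N, b)), leaf(N), leaf(c)).
Decompose branch/3: branch(b, e, Y) = branch(b, d, branch(Y2, N, b)),  leaf(Y2) = leaf(N),  leaf(Y2) = leaf(c).
Decompose branch/3: b = b,  e = d,  Y = branch(Y2, N, b).
Delete trivial equation b = b.
Clash: constants e and d differ; no unifier exists.

FAIL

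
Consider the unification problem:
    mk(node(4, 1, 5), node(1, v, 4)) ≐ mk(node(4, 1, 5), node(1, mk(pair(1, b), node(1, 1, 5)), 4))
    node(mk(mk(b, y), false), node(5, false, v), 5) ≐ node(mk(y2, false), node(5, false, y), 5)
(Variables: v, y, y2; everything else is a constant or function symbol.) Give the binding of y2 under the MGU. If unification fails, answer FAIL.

Decompose mk/2: node(4, 1, 5) ≐ node(4, 1, 5),  node(1, v, 4) ≐ node(1, mk(pair(1, b), node(1, 1, 5)), 4).
Delete trivial equation node(4, 1, 5) ≐ node(4, 1, 5).
Decompose node/3: 1 ≐ 1,  v ≐ mk(pair(1, b), node(1, 1, 5)),  4 ≐ 4.
Delete trivial equation 1 ≐ 1.
Bind v := mk(pair(1, b), node(1, 1, 5)); substituting into the one remaining equation that mentions v gives: node(mk(mk(b, y), false), node(5, false, mk(pair(1, b), node(1, 1, 5))), 5) ≐ node(mk(y2, false), node(5, false, y), 5).
Delete trivial equation 4 ≐ 4.
Decompose node/3: mk(mk(b, y), false) ≐ mk(y2, false),  node(5, false, mk(pair(1, b), node(1, 1, 5))) ≐ node(5, false, y),  5 ≐ 5.
Decompose mk/2: mk(b, y) ≐ y2,  false ≐ false.
Bind y2 := mk(b, y); no other remaining equation mentions y2.
Delete trivial equation false ≐ false.
Decompose node/3: 5 ≐ 5,  false ≐ false,  mk(pair(1, b), node(1, 1, 5)) ≐ y.
Delete trivial equation 5 ≐ 5.
Delete trivial equation false ≐ false.
Bind y := mk(pair(1, b), node(1, 1, 5)); no other remaining equation mentions y. Substituting into the earlier binding gives y2 := mk(b, mk(pair(1, b), node(1, 1, 5))).
Delete trivial equation 5 ≐ 5.
MGU = { v -> mk(pair(1, b), node(1, 1, 5)), y2 -> mk(b, mk(pair(1, b), node(1, 1, 5))), y -> mk(pair(1, b), node(1, 1, 5)) }, so y2 -> mk(b, mk(pair(1, b), node(1, 1, 5))).

mk(b, mk(pair(1, b), node(1, 1, 5)))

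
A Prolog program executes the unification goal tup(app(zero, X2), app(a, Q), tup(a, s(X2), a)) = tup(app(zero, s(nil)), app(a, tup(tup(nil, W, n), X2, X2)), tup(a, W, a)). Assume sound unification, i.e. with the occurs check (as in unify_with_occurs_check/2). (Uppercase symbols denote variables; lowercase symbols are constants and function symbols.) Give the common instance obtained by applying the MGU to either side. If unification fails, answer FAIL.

tup(app(zero, s(nil)), app(a, tup(tup(nil, s(s(nil)), n), s(nil), s(nil))), tup(a, s(s(nil)), a))

Decompose tup/3: app(zero, X2) = app(zero, s(nil)),  app(a, Q) = app(a, tup(tup(nil, W, n), X2, X2)),  tup(a, s(X2), a) = tup(a, W, a).
Decompose app/2: zero = zero,  X2 = s(nil).
Delete trivial equation zero = zero.
Bind X2 := s(nil); substituting into the remaining equations gives: app(a, Q) = app(a, tup(tup(nil, W, n), s(nil), s(nil))),  tup(a, s(s(nil)), a) = tup(a, W, a).
Decompose app/2: a = a,  Q = tup(tup(nil, W, n), s(nil), s(nil)).
Delete trivial equation a = a.
Bind Q := tup(tup(nil, W, n), s(nil), s(nil)); no other remaining equation mentions Q.
Decompose tup/3: a = a,  s(s(nil)) = W,  a = a.
Delete trivial equation a = a.
Bind W := s(s(nil)); no other remaining equation mentions W. Substituting into the earlier binding gives Q := tup(tup(nil, s(s(nil)), n), s(nil), s(nil)).
Delete trivial equation a = a.
Applying the MGU to either side gives tup(app(zero, s(nil)), app(a, tup(tup(nil, s(s(nil)), n), s(nil), s(nil))), tup(a, s(s(nil)), a)).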